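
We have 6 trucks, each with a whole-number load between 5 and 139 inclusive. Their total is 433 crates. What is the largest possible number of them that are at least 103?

4

With k values at 103 or above and the rest at least 5, the sum is at least 30 + 98k.
Since the sum is 433, we need 98k ≤ 403, i.e. k ≤ 4.
k = 4 is achieved by 4 values at 103 and 2 at 5, total 422; add 11 to one value (staying below 103) to reach 433.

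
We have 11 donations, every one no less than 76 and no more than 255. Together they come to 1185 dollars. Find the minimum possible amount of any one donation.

76

To make one donation as small as possible, make the other 10 as large as possible.
The other 10 can take up 10 × 255 = 2550 ≥ 1185 − 76, so one donation can sit at its floor of 76.
Achievable: one at 76 and the other 10 totalling 1109, which fits since 10 × 76 ≤ 1109 ≤ 10 × 255.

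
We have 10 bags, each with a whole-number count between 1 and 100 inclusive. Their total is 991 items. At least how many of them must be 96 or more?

9

Each value short of 96 is at most 95, costing at least 100 − 95 = 5 against the maximum total of 1000.
We can afford to lose at most 1000 − 991 = 9, so at most ⌊9/5⌋ = 1 fall short, and at least 9 are ≥ 96.
Exactly 9 works: 9 values at 100 and 1 at 95 total 995; lower one of the high values by 4 (still ≥ 96) to hit 991.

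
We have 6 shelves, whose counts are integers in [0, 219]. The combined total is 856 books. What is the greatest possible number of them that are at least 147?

With k values at 147 or above and the rest at least 0, the sum is at least 0 + 147k.
Since the sum is 856, we need 147k ≤ 856, i.e. k ≤ 5.
k = 5 is achieved by 5 values at 147 and 1 at 0, total 735; add 121 to one value (staying below 147) to reach 856.

5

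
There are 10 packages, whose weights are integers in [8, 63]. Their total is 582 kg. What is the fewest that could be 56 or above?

4

Suppose at most 10 − j of them reach 56; then j values are ≤ 55 and the rest ≤ 63.
The total is then ≤ 55·j + 63·(10 − j) = 630 − 8j. For this to be ≥ 582 we need j ≤ 6, so at least 10 − 6 = 4 must reach 56.
Exactly 4 works: 4 values at 63 and 6 at 55 total 582.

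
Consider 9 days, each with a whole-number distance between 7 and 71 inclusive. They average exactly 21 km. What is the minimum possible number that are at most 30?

4

The total is 9 × 21 = 189.
Each value above 30 is at least 31, contributing at least 31 − 7 = 24 above the floor 7.
The sum exceeds the floor total 63 by 126, so at most ⌊126/24⌋ = 5 exceed 30, and at least 4 are ≤ 30.
Exactly 4 works: 4 values at 7 and 5 at 31 total 183; raise one of the low values by 6 (still ≤ 30) to hit 189.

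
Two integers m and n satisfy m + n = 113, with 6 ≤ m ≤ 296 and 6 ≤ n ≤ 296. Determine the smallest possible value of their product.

642

Since m + n is fixed, pushing one of them to its bound minimizes the product.
At the endpoint m = 6, n = 113 − 6 = 107, so mn = 6 × 107 = 642.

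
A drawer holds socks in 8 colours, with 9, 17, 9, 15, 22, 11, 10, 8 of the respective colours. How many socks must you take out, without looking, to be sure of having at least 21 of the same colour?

In the worst case you take as many as possible of each colour without reaching 21: 9 + 17 + 9 + 15 + 20 + 11 + 10 + 8 = 99.
The next one must give 21 of some colour, so 99 + 1 = 100.

100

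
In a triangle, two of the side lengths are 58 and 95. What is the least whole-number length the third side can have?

38

The third side must exceed |58 − 95| = 37.
The smallest integer above 37 is 38.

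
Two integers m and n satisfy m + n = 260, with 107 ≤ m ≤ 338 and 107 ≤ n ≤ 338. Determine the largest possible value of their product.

mn = m(260 − m) is maximized when m is as near 260/2 as the bounds allow.
Taking m = 130 and n = 130 (both in [107, 338]) gives mn = 16900.

16900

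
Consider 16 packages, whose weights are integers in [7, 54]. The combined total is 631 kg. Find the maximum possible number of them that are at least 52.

If k of the values are ≥ 52, the total is ≥ 52k + 7(16 − k).
Setting 52k + 7(16 − k) ≤ 631 gives 45k ≤ 519, so k ≤ 11.
k = 11 is achieved by 11 values at 52 and 5 at 7, total 607; add 24 to one value (staying below 52) to reach 631.

11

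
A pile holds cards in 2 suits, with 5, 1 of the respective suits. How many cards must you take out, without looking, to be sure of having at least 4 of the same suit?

In the worst case you take as many as possible of each suit without reaching 4: 3 + 1 = 4.
The next one must give 4 of some suit, so 4 + 1 = 5.

5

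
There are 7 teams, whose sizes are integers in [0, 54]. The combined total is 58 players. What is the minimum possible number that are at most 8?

Let j be the number exceeding 8. Then the total is ≥ 9·j + 0·(7 − j) = 0 + 9j.
So 9j ≤ 58 and j ≤ 6; hence at least 7 − 6 = 1 are ≤ 8.
Exactly 1 works: 1 value at 0 and 6 at 9 total 54; raise one of the low values by 4 (still ≤ 8) to hit 58.

1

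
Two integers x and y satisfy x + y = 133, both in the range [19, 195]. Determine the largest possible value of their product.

For a fixed sum, the product xy is largest when x and y are as close as possible.
Taking x = 66 and y = 67 (both in [19, 195]) gives xy = 4422.

4422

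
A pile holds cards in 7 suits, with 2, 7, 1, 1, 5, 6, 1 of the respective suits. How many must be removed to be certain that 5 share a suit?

In the worst case you take as many as possible of each suit without reaching 5: 2 + 4 + 1 + 1 + 4 + 4 + 1 = 17.
The next one must give 5 of some suit, so 17 + 1 = 18.

18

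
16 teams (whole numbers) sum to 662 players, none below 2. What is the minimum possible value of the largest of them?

Some value must be at least ⌈662/16⌉ = 42, since 16 × 41 = 656 < 662.
Equality holds with 6 values of 42 and 10 values of 41.

42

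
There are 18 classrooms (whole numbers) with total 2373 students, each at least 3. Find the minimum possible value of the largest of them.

132

The average is 2373/18 > 131, so not all 18 can be 131 or less; the largest is ≥ 132.
Taking 3 copies of 131 and 15 copies of 132 gives exactly 2373, so 132 is attained.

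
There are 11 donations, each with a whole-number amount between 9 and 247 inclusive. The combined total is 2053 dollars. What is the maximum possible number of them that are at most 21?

2

Suppose k of them are at most 21. Those contribute at most 21 each and the rest at most 247 each.
So the total is at most 21k + 247(11 − k) = 2717 − 226k. This must still be ≥ 2053, so k ≤ 2.
k = 2 is achieved by 2 values at 21 and 9 at 247, total 2265; lower one of the 247's by 212 (still > 21) to reach 2053.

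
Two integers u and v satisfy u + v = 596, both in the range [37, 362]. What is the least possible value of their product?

84708

For a fixed sum, uv is smallest when u and v are as far apart as possible.
At the endpoint u = 234, v = 596 − 234 = 362, so uv = 234 × 362 = 84708.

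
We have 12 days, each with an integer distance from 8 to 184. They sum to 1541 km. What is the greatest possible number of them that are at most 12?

3

Each value at 12 or below falls at least 184 − 12 = 172 short of the ceiling 184.
The ceiling total is 12 × 184 = 2208, and we need 1541, so at most ⌊(2208 − 1541)/172⌋ = 3 can be that low.
k = 3 is achieved by 3 values at 12 and 9 at 184, total 1692; lower one of the 184's by 151 (still > 12) to reach 1541.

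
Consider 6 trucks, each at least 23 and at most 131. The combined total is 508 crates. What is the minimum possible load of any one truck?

To make one truck as small as possible, make the other 5 as large as possible.
The other 5 can take up 5 × 131 = 655 ≥ 508 − 23, so one truck can sit at its floor of 23.
Achievable: one at 23 and the other 5 totalling 485, which fits since 5 × 23 ≤ 485 ≤ 5 × 131.

23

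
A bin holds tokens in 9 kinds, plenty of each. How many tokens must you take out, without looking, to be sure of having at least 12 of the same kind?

100

You could draw 11 of every kind without reaching 12 of any — 99 in all.
One more forces 12 of some kind, so 99 + 1 = 100.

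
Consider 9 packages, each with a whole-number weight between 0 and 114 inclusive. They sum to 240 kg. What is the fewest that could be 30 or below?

Each value above 30 is at least 31, contributing at least 31 − 0 = 31 above the floor 0.
The sum exceeds the floor total 0 by 240, so at most ⌊240/31⌋ = 7 exceed 30, and at least 2 are ≤ 30.
Exactly 2 works: 2 values at 0 and 7 at 31 total 217; raise one of the low values by 23 (still ≤ 30) to hit 240.

2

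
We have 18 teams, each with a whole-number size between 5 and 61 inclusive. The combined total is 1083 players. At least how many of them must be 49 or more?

If only k of them are at least 49, the other 18 − k are at most 48, so the total is at most k·61 + (18 − k)·48.
This must reach 1083, so k·61 + (18 − k)·48 ≥ 1083, giving k ≥ 17.
Exactly 17 works: 17 values at 61 and 1 at 48 total 1085; lower one of the high values by 2 (still ≥ 49) to hit 1083.

17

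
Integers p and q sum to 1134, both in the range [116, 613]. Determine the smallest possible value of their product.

319373

For a fixed sum, pq is smallest when p and q are as far apart as possible.
The extreme feasible split is p = 521, q = 613, giving pq = 319373.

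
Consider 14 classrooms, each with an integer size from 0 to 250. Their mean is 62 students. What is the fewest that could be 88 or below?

5

The total is 14 × 62 = 868.
Each value above 88 is at least 89, contributing at least 89 − 0 = 89 above the floor 0.
The sum exceeds the floor total 0 by 868, so at most ⌊868/89⌋ = 9 exceed 88, and at least 5 are ≤ 88.
Exactly 5 works: 5 values at 0 and 9 at 89 total 801; raise one of the low values by 67 (still ≤ 88) to hit 868.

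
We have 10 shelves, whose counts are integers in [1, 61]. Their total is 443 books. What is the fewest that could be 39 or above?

3

Suppose at most 10 − j of them reach 39; then j values are ≤ 38 and the rest ≤ 61.
The total is then ≤ 38·j + 61·(10 − j) = 610 − 23j. For this to be ≥ 443 we need j ≤ 7, so at least 10 − 7 = 3 must reach 39.
Exactly 3 works: 3 values at 61 and 7 at 38 total 449; lower one of the high values by 6 (still ≥ 39) to hit 443.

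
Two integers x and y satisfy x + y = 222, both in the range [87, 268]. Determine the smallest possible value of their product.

For a fixed sum, xy is smallest when x and y are as far apart as possible.
The extreme feasible split is x = 87, y = 135, giving xy = 11745.

11745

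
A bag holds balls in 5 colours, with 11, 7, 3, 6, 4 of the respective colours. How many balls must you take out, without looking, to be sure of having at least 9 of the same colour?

In the worst case you take as many as possible of each colour without reaching 9: 8 + 7 + 3 + 6 + 4 = 28.
The next one must give 9 of some colour, so 28 + 1 = 29.

29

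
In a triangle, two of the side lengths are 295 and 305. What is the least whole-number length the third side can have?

11

The third side must exceed |295 − 305| = 10.
The smallest integer above 10 is 11.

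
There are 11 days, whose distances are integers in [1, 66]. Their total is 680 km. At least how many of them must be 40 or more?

Each value short of 40 is at most 39, costing at least 66 − 39 = 27 against the maximum total of 726.
We can afford to lose at most 726 − 680 = 46, so at most ⌊46/27⌋ = 1 fall short, and at least 10 are ≥ 40.
Exactly 10 works: 10 values at 66 and 1 at 39 total 699; lower one of the high values by 19 (still ≥ 40) to hit 680.

10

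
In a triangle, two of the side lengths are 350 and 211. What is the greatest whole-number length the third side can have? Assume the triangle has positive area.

560

The third side must be less than 350 + 211 = 561.
The largest integer below 561 is 560.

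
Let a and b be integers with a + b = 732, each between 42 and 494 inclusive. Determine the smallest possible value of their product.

For a fixed sum, ab is smallest when a and b are as far apart as possible.
At the endpoint a = 238, b = 732 − 238 = 494, so ab = 238 × 494 = 117572.

117572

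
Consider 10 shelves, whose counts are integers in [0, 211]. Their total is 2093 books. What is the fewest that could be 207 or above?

Each value short of 207 is at most 206, costing at least 211 − 206 = 5 against the maximum total of 2110.
We can afford to lose at most 2110 − 2093 = 17, so at most ⌊17/5⌋ = 3 fall short, and at least 7 are ≥ 207.
Exactly 7 works: 7 values at 211 and 3 at 206 total 2095; lower one of the high values by 2 (still ≥ 207) to hit 2093.

7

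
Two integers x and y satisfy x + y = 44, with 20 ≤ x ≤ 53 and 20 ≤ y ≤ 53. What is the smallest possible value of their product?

xy = x(44 − x) is concave in x, so over [20, 24] it is minimized at an endpoint.
At the endpoint x = 20, y = 44 − 20 = 24, so xy = 20 × 24 = 480.

480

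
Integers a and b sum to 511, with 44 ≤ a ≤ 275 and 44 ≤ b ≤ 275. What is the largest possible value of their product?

ab = a(511 − a) is maximized when a is as near 511/2 as the bounds allow.
Taking a = 255 and b = 256 (both in [44, 275]) gives ab = 65280.

65280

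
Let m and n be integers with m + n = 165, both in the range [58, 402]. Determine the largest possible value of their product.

mn = m(165 − m) is maximized when m is as near 165/2 as the bounds allow.
Taking m = 82 and n = 83 (both in [58, 402]) gives mn = 6806.

6806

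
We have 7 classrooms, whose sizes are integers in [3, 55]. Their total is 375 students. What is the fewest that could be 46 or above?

6

Each value short of 46 is at most 45, costing at least 55 − 45 = 10 against the maximum total of 385.
We can afford to lose at most 385 − 375 = 10, so at most ⌊10/10⌋ = 1 fall short, and at least 6 are ≥ 46.
Exactly 6 works: 6 values at 55 and 1 at 45 total 375.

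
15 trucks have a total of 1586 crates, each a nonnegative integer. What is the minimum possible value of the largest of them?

The 15 values sum to 1586, so their maximum is at least ⌈1586/15⌉ = 106.
Taking 4 copies of 105 and 11 copies of 106 gives exactly 1586, so 106 is attained.

106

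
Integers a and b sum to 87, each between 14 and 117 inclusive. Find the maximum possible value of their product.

With a + b fixed, ab peaks when the two are closest together.
Taking a = 43 and b = 44 (both in [14, 117]) gives ab = 1892.

1892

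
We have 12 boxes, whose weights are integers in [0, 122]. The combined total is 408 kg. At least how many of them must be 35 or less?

1

Each value above 35 is at least 36, contributing at least 36 − 0 = 36 above the floor 0.
The sum exceeds the floor total 0 by 408, so at most ⌊408/36⌋ = 11 exceed 35, and at least 1 are ≤ 35.
Exactly 1 works: 1 value at 0 and 11 at 36 total 396; raise one of the low values by 12 (still ≤ 35) to hit 408.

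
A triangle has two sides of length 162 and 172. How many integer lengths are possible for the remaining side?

323

The triangle inequality gives |162 − 172| < c < 162 + 172, i.e. 10 < c < 334.
So c can be any integer from 11 to 333: 323 values.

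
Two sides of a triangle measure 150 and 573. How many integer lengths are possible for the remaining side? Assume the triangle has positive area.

The triangle inequality gives |150 − 573| < c < 150 + 573, i.e. 423 < c < 723.
So c can be any integer from 424 to 722: 299 values.

299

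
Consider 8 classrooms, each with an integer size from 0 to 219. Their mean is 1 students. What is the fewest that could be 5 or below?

The total is 8 × 1 = 8.
Let j be the number exceeding 5. Then the total is ≥ 6·j + 0·(8 − j) = 0 + 6j.
So 6j ≤ 8 and j ≤ 1; hence at least 8 − 1 = 7 are ≤ 5.
Exactly 7 works: 7 values at 0 and 1 at 6 total 6; raise one of the low values by 2 (still ≤ 5) to hit 8.

7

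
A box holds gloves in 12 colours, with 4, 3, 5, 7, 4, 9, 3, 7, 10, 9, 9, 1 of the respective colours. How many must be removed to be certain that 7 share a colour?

57

In the worst case you take as many as possible of each colour without reaching 7: 4 + 3 + 5 + 6 + 4 + 6 + 3 + 6 + 6 + 6 + 6 + 1 = 56.
The next one must give 7 of some colour, so 56 + 1 = 57.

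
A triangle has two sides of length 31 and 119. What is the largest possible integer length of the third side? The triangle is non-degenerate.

The third side must be less than 31 + 119 = 150.
The largest integer below 150 is 149.

149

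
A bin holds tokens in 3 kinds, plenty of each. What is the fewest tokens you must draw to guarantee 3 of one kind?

You could draw 2 of every kind without reaching 3 of any — 6 in all.
One more forces 3 of some kind, so 6 + 1 = 7.

7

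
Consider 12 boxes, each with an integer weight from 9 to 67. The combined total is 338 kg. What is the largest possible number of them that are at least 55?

5

With k values at 55 or above and the rest at least 9, the sum is at least 108 + 46k.
Since the sum is 338, we need 46k ≤ 230, i.e. k ≤ 5.
k = 5 is achieved by 5 values at 55 and 7 at 9, total 338.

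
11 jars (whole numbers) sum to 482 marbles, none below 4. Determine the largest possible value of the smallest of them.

43

The average is 482/11 < 44, so some value is ≤ 43.
Taking 2 copies of 43 and 9 copies of 44 gives exactly 482, so 43 is attained.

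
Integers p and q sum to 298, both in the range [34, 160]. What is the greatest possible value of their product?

With p + q fixed, pq peaks when the two are closest together.
Taking p = 149 and q = 149 (both in [34, 160]) gives pq = 22201.

22201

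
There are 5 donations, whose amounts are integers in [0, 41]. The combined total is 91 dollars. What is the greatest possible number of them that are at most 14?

4

Each value at 14 or below falls at least 41 − 14 = 27 short of the ceiling 41.
The ceiling total is 5 × 41 = 205, and we need 91, so at most ⌊(205 − 91)/27⌋ = 4 can be that low.
k = 4 is achieved by 4 values at 14 and 1 at 41, total 97; lower one of the 41's by 6 (still > 14) to reach 91.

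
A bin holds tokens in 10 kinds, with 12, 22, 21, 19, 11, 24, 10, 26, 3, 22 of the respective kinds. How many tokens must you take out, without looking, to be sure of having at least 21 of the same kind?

In the worst case you take as many as possible of each kind without reaching 21: 12 + 20 + 20 + 19 + 11 + 20 + 10 + 20 + 3 + 20 = 155.
The next one must give 21 of some kind, so 155 + 1 = 156.

156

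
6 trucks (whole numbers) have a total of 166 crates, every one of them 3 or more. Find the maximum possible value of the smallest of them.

The average is 166/6 < 28, so some value is ≤ 27.
Achievable: 2 of them at 27 and 4 at 28 total 166.

27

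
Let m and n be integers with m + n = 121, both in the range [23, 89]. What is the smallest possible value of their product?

mn = m(121 − m) is concave in m, so over [32, 89] it is minimized at an endpoint.
At the endpoint m = 32, n = 121 − 32 = 89, so mn = 32 × 89 = 2848.

2848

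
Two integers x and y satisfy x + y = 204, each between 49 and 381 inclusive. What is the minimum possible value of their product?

7595

xy = x(204 − x) is concave in x, so over [49, 155] it is minimized at an endpoint.
The extreme feasible split is x = 49, y = 155, giving xy = 7595.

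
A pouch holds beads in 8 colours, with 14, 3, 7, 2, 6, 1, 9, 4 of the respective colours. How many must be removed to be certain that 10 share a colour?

In the worst case you take as many as possible of each colour without reaching 10: 9 + 3 + 7 + 2 + 6 + 1 + 9 + 4 = 41.
The next one must give 10 of some colour, so 41 + 1 = 42.

42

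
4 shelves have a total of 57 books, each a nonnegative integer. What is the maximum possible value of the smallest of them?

14

If every one of the 4 were at least 15, the total would be at least 4 × 15 = 60 > 57.
Taking 3 copies of 14 and 1 copy of 15 gives exactly 57, so 14 is attained.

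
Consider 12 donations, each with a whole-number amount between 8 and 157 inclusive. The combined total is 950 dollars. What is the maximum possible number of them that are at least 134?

With k values at 134 or above and the rest at least 8, the sum is at least 96 + 126k.
Since the sum is 950, we need 126k ≤ 854, i.e. k ≤ 6.
k = 6 is achieved by 6 values at 134 and 6 at 8, total 852; add 98 to one value (staying below 134) to reach 950.

6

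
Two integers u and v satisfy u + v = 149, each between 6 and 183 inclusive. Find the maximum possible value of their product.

For a fixed sum, the product uv is largest when u and v are as close as possible.
Taking u = 74 and v = 75 (both in [6, 183]) gives uv = 5550.

5550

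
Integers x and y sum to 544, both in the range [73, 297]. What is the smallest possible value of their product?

Since x + y is fixed, pushing one of them to its bound minimizes the product.
At the endpoint x = 247, y = 544 − 247 = 297, so xy = 247 × 297 = 73359.

73359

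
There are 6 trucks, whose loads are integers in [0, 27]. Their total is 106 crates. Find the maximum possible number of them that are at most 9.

Suppose k of them are at most 9. Those contribute at most 9 each and the rest at most 27 each.
So the total is at most 9k + 27(6 − k) = 162 − 18k. This must still be ≥ 106, so k ≤ 3.
k = 3 is achieved by 3 values at 9 and 3 at 27, total 108; lower one of the 27's by 2 (still > 9) to reach 106.

3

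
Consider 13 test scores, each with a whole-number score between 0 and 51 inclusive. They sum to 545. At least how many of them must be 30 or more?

If only k of them are at least 30, the other 13 − k are at most 29, so the total is at most k·51 + (13 − k)·29.
This must reach 545, so k·51 + (13 − k)·29 ≥ 545, giving k ≥ 8.
Exactly 8 works: 8 values at 51 and 5 at 29 total 553; lower one of the high values by 8 (still ≥ 30) to hit 545.

8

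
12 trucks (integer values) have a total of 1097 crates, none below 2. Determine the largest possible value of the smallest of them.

If every one of the 12 were at least 92, the total would be at least 12 × 92 = 1104 > 1097.
Equality holds with 7 values of 91 and 5 values of 92.

91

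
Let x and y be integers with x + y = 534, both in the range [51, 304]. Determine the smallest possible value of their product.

Since x + y is fixed, pushing one of them to its bound minimizes the product.
At the endpoint x = 230, y = 534 − 230 = 304, so xy = 230 × 304 = 69920.

69920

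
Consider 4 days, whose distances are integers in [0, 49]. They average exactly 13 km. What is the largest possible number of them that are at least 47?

1

The total is 4 × 13 = 52.
Suppose k of them are at least 47. Those contribute at least 47 each and the other 4 − k at least 0 each.
So the total is at least 47k + 0(4 − k) = 0 + 47k. This must be ≤ 52, giving k ≤ 1.
k = 1 is achieved by 1 value at 47 and 3 at 0, total 47; add 5 to one value (staying below 47) to reach 52.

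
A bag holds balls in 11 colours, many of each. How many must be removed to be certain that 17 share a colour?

177

In the worst case you draw 16 of each of the 11 colours: 11 × 16 = 176.
One more forces 17 of some colour, so 176 + 1 = 177.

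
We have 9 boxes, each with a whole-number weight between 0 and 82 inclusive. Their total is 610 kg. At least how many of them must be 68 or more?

If only k of them are at least 68, the other 9 − k are at most 67, so the total is at most k·82 + (9 − k)·67.
This must reach 610, so k·82 + (9 − k)·67 ≥ 610, giving k ≥ 1.
Exactly 1 works: 1 value at 82 and 8 at 67 total 618; lower one of the high values by 8 (still ≥ 68) to hit 610.

1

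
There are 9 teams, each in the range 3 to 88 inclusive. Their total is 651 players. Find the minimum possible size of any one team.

To make one team as small as possible, make the other 8 as large as possible.
The other 8 can take up 8 × 88 = 704 ≥ 651 − 3, so one team can sit at its floor of 3.
Achievable: one at 3 and the other 8 totalling 648, which fits since 8 × 3 ≤ 648 ≤ 8 × 88.

3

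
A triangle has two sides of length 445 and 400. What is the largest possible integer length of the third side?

844

The third side must be less than 445 + 400 = 845.
The largest integer below 845 is 844.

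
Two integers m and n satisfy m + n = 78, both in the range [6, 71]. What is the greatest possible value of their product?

For a fixed sum, the product mn is largest when m and n are as close as possible.
Taking m = 39 and n = 39 (both in [6, 71]) gives mn = 1521.

1521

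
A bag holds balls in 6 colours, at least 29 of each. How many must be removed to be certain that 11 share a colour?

61

You could draw 10 of every colour without reaching 11 of any — 60 in all.
One more forces 11 of some colour, so 60 + 1 = 61.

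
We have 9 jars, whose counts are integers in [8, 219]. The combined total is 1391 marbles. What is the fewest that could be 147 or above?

2

Suppose at most 9 − j of them reach 147; then j values are ≤ 146 and the rest ≤ 219.
The total is then ≤ 146·j + 219·(9 − j) = 1971 − 73j. For this to be ≥ 1391 we need j ≤ 7, so at least 9 − 7 = 2 must reach 147.
Exactly 2 works: 2 values at 219 and 7 at 146 total 1460; lower one of the high values by 69 (still ≥ 147) to hit 1391.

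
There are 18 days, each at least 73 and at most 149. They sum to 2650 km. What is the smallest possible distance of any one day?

117

Minimizing one value means maximizing the remaining 17.
The other 17 contribute at most 17 × 149 = 2533, leaving at least 2650 − 2533 = 117.
Since 117 ≥ 73, this is achievable: one at 117 and 17 at 149.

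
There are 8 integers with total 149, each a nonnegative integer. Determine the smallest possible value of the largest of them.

19

The average is 149/8 > 18, so not all 8 can be 18 or less; the largest is ≥ 19.
Taking 3 copies of 18 and 5 copies of 19 gives exactly 149, so 19 is attained.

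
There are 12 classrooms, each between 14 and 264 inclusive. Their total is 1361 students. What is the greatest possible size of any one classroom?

264

Maximizing one value means minimizing the remaining 11.
The other 11 contribute at least 11 × 14 = 154, leaving at most 1361 − 154 = 1207.
But each classroom is capped at 264, so the maximum is 264.
Achievable: one at 264 and the other 11 totalling 1097, which fits since 11 × 14 ≤ 1097 ≤ 11 × 264.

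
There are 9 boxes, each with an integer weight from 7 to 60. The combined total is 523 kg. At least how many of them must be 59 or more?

1

If only k of them are at least 59, the other 9 − k are at most 58, so the total is at most k·60 + (9 − k)·58.
This must reach 523, so k·60 + (9 − k)·58 ≥ 523, giving k ≥ 1.
Exactly 1 works: 1 value at 60 and 8 at 58 total 524; lower one of the high values by 1 (still ≥ 59) to hit 523.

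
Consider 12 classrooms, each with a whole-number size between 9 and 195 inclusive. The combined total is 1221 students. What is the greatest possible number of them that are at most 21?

6

Each value at 21 or below falls at least 195 − 21 = 174 short of the ceiling 195.
The ceiling total is 12 × 195 = 2340, and we need 1221, so at most ⌊(2340 − 1221)/174⌋ = 6 can be that low.
k = 6 is achieved by 6 values at 21 and 6 at 195, total 1296; lower one of the 195's by 75 (still > 21) to reach 1221.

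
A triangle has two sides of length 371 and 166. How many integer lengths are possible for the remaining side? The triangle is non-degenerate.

331

The triangle inequality gives |371 − 166| < c < 371 + 166, i.e. 205 < c < 537.
So c can be any integer from 206 to 536: 331 values.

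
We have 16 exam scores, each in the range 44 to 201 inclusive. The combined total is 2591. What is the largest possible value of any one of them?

201

To make one score as large as possible, make the other 15 as small as possible.
The other 15 contribute at least 15 × 44 = 660, leaving at most 2591 − 660 = 1931.
But each score is capped at 201, so the maximum is 201.
Achievable: one at 201 and the other 15 totalling 2390, which fits since 15 × 44 ≤ 2390 ≤ 15 × 201.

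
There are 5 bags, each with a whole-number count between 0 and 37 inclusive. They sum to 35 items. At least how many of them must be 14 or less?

If only k of them are at most 14, the other 5 − k are at least 15, so the total is at least (5 − k)·15 + k·0.
This is ≤ 35, so (5 − k)·15 + 0k ≤ 35, which gives k ≥ 3.
Exactly 3 works: 3 values at 0 and 2 at 15 total 30; raise one of the low values by 5 (still ≤ 14) to hit 35.

3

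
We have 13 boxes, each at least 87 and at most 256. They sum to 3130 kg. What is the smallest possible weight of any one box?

87

Minimizing one value means maximizing the remaining 12.
The other 12 can take up 12 × 256 = 3072 ≥ 3130 − 87, so one box can sit at its floor of 87.
Achievable: one at 87 and the other 12 totalling 3043, which fits since 12 × 87 ≤ 3043 ≤ 12 × 256.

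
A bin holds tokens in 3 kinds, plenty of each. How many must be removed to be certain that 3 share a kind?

7

In the worst case you draw 2 of each of the 3 kinds: 3 × 2 = 6.
One more forces 3 of some kind, so 6 + 1 = 7.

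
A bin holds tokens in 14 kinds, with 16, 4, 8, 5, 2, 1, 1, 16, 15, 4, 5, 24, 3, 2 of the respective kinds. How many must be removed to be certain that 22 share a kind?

104

In the worst case you take as many as possible of each kind without reaching 22: 16 + 4 + 8 + 5 + 2 + 1 + 1 + 16 + 15 + 4 + 5 + 21 + 3 + 2 = 103.
The next one must give 22 of some kind, so 103 + 1 = 104.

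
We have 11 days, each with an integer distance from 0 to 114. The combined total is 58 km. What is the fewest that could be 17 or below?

8

Each value above 17 is at least 18, contributing at least 18 − 0 = 18 above the floor 0.
The sum exceeds the floor total 0 by 58, so at most ⌊58/18⌋ = 3 exceed 17, and at least 8 are ≤ 17.
Exactly 8 works: 8 values at 0 and 3 at 18 total 54; raise one of the low values by 4 (still ≤ 17) to hit 58.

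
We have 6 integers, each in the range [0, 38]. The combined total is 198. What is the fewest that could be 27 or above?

4

If only k of them are at least 27, the other 6 − k are at most 26, so the total is at most k·38 + (6 − k)·26.
This must reach 198, so k·38 + (6 − k)·26 ≥ 198, giving k ≥ 4.
Exactly 4 works: 4 values at 38 and 2 at 26 total 204; lower one of the high values by 6 (still ≥ 27) to hit 198.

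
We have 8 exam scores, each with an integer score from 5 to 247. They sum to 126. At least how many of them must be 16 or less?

Let j be the number exceeding 16. Then the total is ≥ 17·j + 5·(8 − j) = 40 + 12j.
So 12j ≤ 86 and j ≤ 7; hence at least 8 − 7 = 1 are ≤ 16.
Exactly 1 works: 1 value at 5 and 7 at 17 total 124; raise one of the low values by 2 (still ≤ 16) to hit 126.

1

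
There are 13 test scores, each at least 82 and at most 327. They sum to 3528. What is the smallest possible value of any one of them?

82

Minimizing one value means maximizing the remaining 12.
The other 12 can take up 12 × 327 = 3924 ≥ 3528 − 82, so one score can sit at its floor of 82.
Achievable: one at 82 and the other 12 totalling 3446, which fits since 12 × 82 ≤ 3446 ≤ 12 × 327.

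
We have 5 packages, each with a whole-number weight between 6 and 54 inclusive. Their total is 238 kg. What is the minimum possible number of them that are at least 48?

Each value short of 48 is at most 47, costing at least 54 − 47 = 7 against the maximum total of 270.
We can afford to lose at most 270 − 238 = 32, so at most ⌊32/7⌋ = 4 fall short, and at least 1 are ≥ 48.
Exactly 1 works: 1 value at 54 and 4 at 47 total 242; lower one of the high values by 4 (still ≥ 48) to hit 238.

1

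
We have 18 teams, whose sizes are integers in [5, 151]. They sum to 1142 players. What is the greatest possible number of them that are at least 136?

If k of the values are ≥ 136, the total is ≥ 136k + 5(18 − k).
Setting 136k + 5(18 − k) ≤ 1142 gives 131k ≤ 1052, so k ≤ 8.
k = 8 is achieved by 8 values at 136 and 10 at 5, total 1138; add 4 to one value (staying below 136) to reach 1142.

8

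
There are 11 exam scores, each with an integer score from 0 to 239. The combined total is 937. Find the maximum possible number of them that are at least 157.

5

With k values at 157 or above and the rest at least 0, the sum is at least 0 + 157k.
Since the sum is 937, we need 157k ≤ 937, i.e. k ≤ 5.
k = 5 is achieved by 5 values at 157 and 6 at 0, total 785; add 152 to one value (staying below 157) to reach 937.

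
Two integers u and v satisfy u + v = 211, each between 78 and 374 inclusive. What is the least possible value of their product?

10374

Since u + v is fixed, pushing one of them to its bound minimizes the product.
The extreme feasible split is u = 78, v = 133, giving uv = 10374.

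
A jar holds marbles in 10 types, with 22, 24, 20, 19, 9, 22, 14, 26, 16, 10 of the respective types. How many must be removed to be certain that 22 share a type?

173

In the worst case you take as many as possible of each type without reaching 22: 21 + 21 + 20 + 19 + 9 + 21 + 14 + 21 + 16 + 10 = 172.
The next one must give 22 of some type, so 172 + 1 = 173.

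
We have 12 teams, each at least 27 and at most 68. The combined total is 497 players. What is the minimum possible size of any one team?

27

To make one team as small as possible, make the other 11 as large as possible.
The other 11 can take up 11 × 68 = 748 ≥ 497 − 27, so one team can sit at its floor of 27.
Achievable: one at 27 and the other 11 totalling 470, which fits since 11 × 27 ≤ 470 ≤ 11 × 68.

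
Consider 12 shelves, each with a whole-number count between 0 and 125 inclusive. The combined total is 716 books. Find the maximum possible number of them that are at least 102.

7

If k of the values are ≥ 102, the total is ≥ 102k + 0(12 − k).
Setting 102k + 0(12 − k) ≤ 716 gives 102k ≤ 716, so k ≤ 7.
k = 7 is achieved by 7 values at 102 and 5 at 0, total 714; add 2 to one value (staying below 102) to reach 716.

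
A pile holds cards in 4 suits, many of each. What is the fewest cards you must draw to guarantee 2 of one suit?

You could draw 1 of every suit without reaching 2 of any — 4 in all.
One more forces 2 of some suit, so 4 + 1 = 5.

5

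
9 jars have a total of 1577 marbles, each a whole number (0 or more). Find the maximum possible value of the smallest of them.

175

The average is 1577/9 < 176, so some value is ≤ 175.
Achievable: 7 of them at 175 and 2 at 176 total 1577.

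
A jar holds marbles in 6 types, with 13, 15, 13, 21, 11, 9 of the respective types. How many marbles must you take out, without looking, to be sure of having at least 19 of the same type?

In the worst case you take as many as possible of each type without reaching 19: 13 + 15 + 13 + 18 + 11 + 9 = 79.
The next one must give 19 of some type, so 79 + 1 = 80.

80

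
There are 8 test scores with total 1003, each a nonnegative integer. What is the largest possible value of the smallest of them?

The average is 1003/8 < 126, so some value is ≤ 125.
Taking 5 copies of 125 and 3 copies of 126 gives exactly 1003, so 125 is attained.

125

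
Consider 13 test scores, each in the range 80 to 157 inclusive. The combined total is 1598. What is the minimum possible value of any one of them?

To make one score as small as possible, make the other 12 as large as possible.
The other 12 can take up 12 × 157 = 1884 ≥ 1598 − 80, so one score can sit at its floor of 80.
Achievable: one at 80 and the other 12 totalling 1518, which fits since 12 × 80 ≤ 1518 ≤ 12 × 157.

80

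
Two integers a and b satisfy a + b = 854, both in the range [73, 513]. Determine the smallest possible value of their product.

For a fixed sum, ab is smallest when a and b are as far apart as possible.
The extreme feasible split is a = 341, b = 513, giving ab = 174933.

174933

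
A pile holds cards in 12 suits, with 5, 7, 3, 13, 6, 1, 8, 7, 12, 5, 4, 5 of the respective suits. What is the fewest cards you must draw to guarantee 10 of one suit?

In the worst case you take as many as possible of each suit without reaching 10: 5 + 7 + 3 + 9 + 6 + 1 + 8 + 7 + 9 + 5 + 4 + 5 = 69.
The next one must give 10 of some suit, so 69 + 1 = 70.

70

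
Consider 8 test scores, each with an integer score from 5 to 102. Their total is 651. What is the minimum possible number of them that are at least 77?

2

Suppose at most 8 − j of them reach 77; then j values are ≤ 76 and the rest ≤ 102.
The total is then ≤ 76·j + 102·(8 − j) = 816 − 26j. For this to be ≥ 651 we need j ≤ 6, so at least 8 − 6 = 2 must reach 77.
Exactly 2 works: 2 values at 102 and 6 at 76 total 660; lower one of the high values by 9 (still ≥ 77) to hit 651.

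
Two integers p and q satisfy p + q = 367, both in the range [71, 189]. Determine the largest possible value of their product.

33672

For a fixed sum, the product pq is largest when p and q are as close as possible.
Taking p = 183 and q = 184 (both in [71, 189]) gives pq = 33672.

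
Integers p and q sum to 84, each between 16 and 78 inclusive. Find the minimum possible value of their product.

1088

pq = p(84 − p) is concave in p, so over [16, 68] it is minimized at an endpoint.
At the endpoint p = 16, q = 84 − 16 = 68, so pq = 16 × 68 = 1088.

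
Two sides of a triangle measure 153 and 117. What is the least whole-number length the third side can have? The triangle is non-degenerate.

37

The third side must exceed |153 − 117| = 36.
The smallest integer above 36 is 37.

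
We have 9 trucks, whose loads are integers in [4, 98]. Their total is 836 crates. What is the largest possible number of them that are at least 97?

8

If k of the values are ≥ 97, the total is ≥ 97k + 4(9 − k).
Setting 97k + 4(9 − k) ≤ 836 gives 93k ≤ 800, so k ≤ 8.
k = 8 is achieved by 8 values at 97 and 1 at 4, total 780; add 56 to one value (staying below 97) to reach 836.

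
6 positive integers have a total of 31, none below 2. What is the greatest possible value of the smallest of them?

5

The 6 values sum to 31, so their minimum is at most ⌊31/6⌋ = 5.
Equality holds with 5 values of 5 and 1 value of 6.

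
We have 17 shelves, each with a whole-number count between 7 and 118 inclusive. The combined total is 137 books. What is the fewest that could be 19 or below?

16

Each value above 19 is at least 20, contributing at least 20 − 7 = 13 above the floor 7.
The sum exceeds the floor total 119 by 18, so at most ⌊18/13⌋ = 1 exceed 19, and at least 16 are ≤ 19.
Exactly 16 works: 16 values at 7 and 1 at 20 total 132; raise one of the low values by 5 (still ≤ 19) to hit 137.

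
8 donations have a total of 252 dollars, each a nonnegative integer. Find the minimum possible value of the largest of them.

If every one of the 8 were at most 31, the total would be at most 8 × 31 = 248 < 252.
Achievable: 4 of them at 32 and 4 at 31 total 252.

32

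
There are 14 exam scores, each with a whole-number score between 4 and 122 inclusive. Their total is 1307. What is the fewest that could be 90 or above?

2

Suppose at most 14 − j of them reach 90; then j values are ≤ 89 and the rest ≤ 122.
The total is then ≤ 89·j + 122·(14 − j) = 1708 − 33j. For this to be ≥ 1307 we need j ≤ 12, so at least 14 − 12 = 2 must reach 90.
Exactly 2 works: 2 values at 122 and 12 at 89 total 1312; lower one of the high values by 5 (still ≥ 90) to hit 1307.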